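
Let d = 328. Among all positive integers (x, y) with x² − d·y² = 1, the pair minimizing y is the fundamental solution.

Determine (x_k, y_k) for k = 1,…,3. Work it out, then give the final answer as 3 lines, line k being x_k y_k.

d=328: √d = [18; 9,36] (ℓ=2, even), read p_1/q_1
i=0: a=18 ⇒ p=18, q=1
i=1: a=9 ⇒ p=163, q=9
(x₁, y₁) = (163, 9);  163² − 328·9² = 1 ✓
n=2: (163,9)∘(163,9) = (163·163+328·9·9, 163·9+9·163) = (53137,2934)
n=3: (53137,2934)∘(163,9) = (163·53137+328·9·2934, 163·2934+9·53137) = (17322499,956475)

163 9
53137 2934
17322499 956475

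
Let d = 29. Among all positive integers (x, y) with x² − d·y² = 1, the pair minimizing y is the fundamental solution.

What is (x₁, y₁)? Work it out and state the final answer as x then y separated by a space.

9801 1820

d=29: √d = [5; 2,1,1,2,10] (ℓ=5, odd), read p_9/q_9
a_0=5:  p_0=5·1+0=5,  q_0=5·0+1=1
…
a_2=1:  p_2=1·11+5=16,  q_2=1·2+1=3
…
a_4=2:  p_4=2·27+16=70,  q_4=2·5+3=13
a_5=10:  p_5=10·70+27=727,  q_5=10·13+5=135
a_6=2:  p_6=2·727+70=1524,  q_6=2·135+13=283
a_7=1:  p_7=1·1524+727=2251,  q_7=1·283+135=418
a_8=1:  p_8=1·2251+1524=3775,  q_8=1·418+283=701
a_9=2:  p_9=2·3775+2251=9801,  q_9=2·701+418=1820
(x₁, y₁) = (9801, 1820);  9801² − 29·1820² = 1 ✓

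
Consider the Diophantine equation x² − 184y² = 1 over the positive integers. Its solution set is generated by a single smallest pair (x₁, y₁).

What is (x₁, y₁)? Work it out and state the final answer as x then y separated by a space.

24335 1794

d=184: √d = [13; 1,1,3,2,1,2,1,2,3,1,1,26] (ℓ=12, even), read p_11/q_11
a_0=13:  p_0=13·1+0=13,  q_0=13·0+1=1
a_1=1:  p_1=1·13+1=14,  q_1=1·1+0=1
…
a_4=2:  p_4=2·95+27=217,  q_4=2·7+2=16
a_5=1:  p_5=1·217+95=312,  q_5=1·16+7=23
a_6=2:  p_6=2·312+217=841,  q_6=2·23+16=62
a_7=1:  p_7=1·841+312=1153,  q_7=1·62+23=85
a_8=2:  p_8=2·1153+841=3147,  q_8=2·85+62=232
a_9=3:  p_9=3·3147+1153=10594,  q_9=3·232+85=781
a_10=1:  p_10=1·10594+3147=13741,  q_10=1·781+232=1013
a_11=1:  p_11=1·13741+10594=24335,  q_11=1·1013+781=1794
fundamental: x₁=24335, y₁=1794  (since 592192225 − 184·3218436 = 1)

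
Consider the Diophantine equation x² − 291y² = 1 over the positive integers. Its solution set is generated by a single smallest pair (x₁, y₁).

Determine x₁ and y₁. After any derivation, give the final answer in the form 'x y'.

√291 → a₀=17, period (17,34); ℓ=2 even so k=1
k=0  a_k=17  p_k/q_k = 17/1
k=1  a_k=17  p_k/q_k = 290/17
fundamental: x₁=290, y₁=17  (since 84100 − 291·289 = 1)

290 17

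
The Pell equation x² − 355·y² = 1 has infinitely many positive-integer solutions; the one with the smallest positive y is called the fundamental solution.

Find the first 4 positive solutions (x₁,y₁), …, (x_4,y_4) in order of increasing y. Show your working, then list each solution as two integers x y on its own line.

√355 = [18; 1,5,3,3,1,6,1,3,3,5,1,36, …], period ℓ=12 (even) → k=11
step 0: (18, 1)  from 18·(1,0) + (0,1)
…
step 2: (113, 6)  from 5·(19,1) + (18,1)
step 3: (358, 19)  from 3·(113,6) + (19,1)
step 4: (1187, 63)  from 3·(358,19) + (113,6)
step 5: (1545, 82)  from 1·(1187,63) + (358,19)
step 6: (10457, 555)  from 6·(1545,82) + (1187,63)
step 7: (12002, 637)  from 1·(10457,555) + (1545,82)
step 8: (46463, 2466)  from 3·(12002,637) + (10457,555)
…
step 10: (803418, 42641)  from 5·(151391,8035) + (46463,2466)
step 11: (954809, 50676)  from 1·(803418,42641) + (151391,8035)
→ (954809, 50676).  Check: 954809²=911660226481, 355·50676²=911660226480, difference 1.
n=2: (954809,50676)∘(954809,50676) = (954809·954809+355·50676·50676, 954809·50676+50676·954809) = (1823320452961,96771801768)
n=3: (1823320452961,96771801768)∘(954809,50676) = (954809·1823320452961+355·50676·96771801768, 954809·96771801768+50676·1823320452961) = (3481845556741524089,184797174548553948)
n=4: (3481845556741524089,184797174548553948)∘(954809,50676) = (954809·3481845556741524089+355·50676·184797174548553948, 954809·184797174548553948+50676·3481845556741524089) = (6648994948371812427335041,352892010866963721270096)

954809 50676
1823320452961 96771801768
3481845556741524089 184797174548553948
6648994948371812427335041 352892010866963721270096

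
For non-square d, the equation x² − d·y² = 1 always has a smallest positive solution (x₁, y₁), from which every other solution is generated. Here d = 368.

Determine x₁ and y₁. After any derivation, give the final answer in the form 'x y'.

1151 60

[19; 5,2,5,38] for √368; ℓ=4 ⇒ convergent index 3
k=0  a_k=19  p_k/q_k = 19/1
k=1  a_k=5  p_k/q_k = 96/5
k=2  a_k=2  p_k/q_k = 211/11
k=3  a_k=5  p_k/q_k = 1151/60
(x₁, y₁) = (1151, 60);  1151² − 368·60² = 1 ✓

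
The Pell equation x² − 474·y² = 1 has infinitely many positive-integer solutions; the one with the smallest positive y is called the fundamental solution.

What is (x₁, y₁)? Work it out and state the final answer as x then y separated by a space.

√474 = [21; 1,3,2,1,1,…,3,1,42, …], period ℓ=14 (even) → k=13
k=0  a_k=21  p_k/q_k = 21/1
k=1  a_k=1  p_k/q_k = 22/1
…
k=3  a_k=2  p_k/q_k = 196/9
…
k=7  a_k=6  p_k/q_k = 5051/232
k=8  a_k=1  p_k/q_k = 5813/267
…
k=11  a_k=2  p_k/q_k = 44218/2031
k=12  a_k=3  p_k/q_k = 149331/6859
k=13  a_k=1  p_k/q_k = 193549/8890
fundamental: x₁=193549, y₁=8890  (since 37461215401 − 474·79032100 = 1)

193549 8890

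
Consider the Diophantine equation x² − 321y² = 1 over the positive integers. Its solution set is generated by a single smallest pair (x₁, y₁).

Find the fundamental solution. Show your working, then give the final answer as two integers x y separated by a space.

√321 = [17; 1,10,1,34, …], period ℓ=4 (even) → k=3
a_0=17:  p_0=17·1+0=17,  q_0=17·0+1=1
…
a_2=10:  p_2=10·18+17=197,  q_2=10·1+1=11
a_3=1:  p_3=1·197+18=215,  q_3=1·11+1=12
(x₁, y₁) = (215, 12);  215² − 321·12² = 1 ✓

215 12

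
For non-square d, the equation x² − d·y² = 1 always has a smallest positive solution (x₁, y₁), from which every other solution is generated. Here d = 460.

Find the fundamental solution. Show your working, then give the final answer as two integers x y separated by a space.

2535751 118230

d=460: √d = [21; 2,4,3,1,2,10,2,1,3,4,2,42] (ℓ=12, even), read p_11/q_11
i=0: a=21 ⇒ p=21, q=1
…
i=2: a=4 ⇒ p=193, q=9
i=3: a=3 ⇒ p=622, q=29
i=4: a=1 ⇒ p=815, q=38
i=5: a=2 ⇒ p=2252, q=105
i=6: a=10 ⇒ p=23335, q=1088
i=7: a=2 ⇒ p=48922, q=2281
i=8: a=1 ⇒ p=72257, q=3369
i=9: a=3 ⇒ p=265693, q=12388
i=10: a=4 ⇒ p=1135029, q=52921
i=11: a=2 ⇒ p=2535751, q=118230
→ (2535751, 118230).  Check: 2535751²=6430033134001, 460·118230²=6430033134000, difference 1.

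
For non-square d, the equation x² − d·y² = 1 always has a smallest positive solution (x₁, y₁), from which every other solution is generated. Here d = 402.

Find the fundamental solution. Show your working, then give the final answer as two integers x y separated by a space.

401 20

d=402: √d = [20; 20,40] (ℓ=2, even), read p_1/q_1
a_0=20:  p_0=20·1+0=20,  q_0=20·0+1=1
a_1=20:  p_1=20·20+1=401,  q_1=20·1+0=20
→ (401, 20).  Check: 401²=160801, 402·20²=160800, difference 1.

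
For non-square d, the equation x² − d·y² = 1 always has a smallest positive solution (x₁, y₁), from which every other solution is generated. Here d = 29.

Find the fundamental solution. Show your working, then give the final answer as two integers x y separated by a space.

√29 = [5; 2,1,1,2,10, …], period ℓ=5 (odd) → k=9
a_0=5:  p_0=5·1+0=5,  q_0=5·0+1=1
a_1=2:  p_1=2·5+1=11,  q_1=2·1+0=2
…
a_8=1:  p_8=1·2251+1524=3775,  q_8=1·418+283=701
a_9=2:  p_9=2·3775+2251=9801,  q_9=2·701+418=1820
→ (9801, 1820).  Check: 9801²=96059601, 29·1820²=96059600, difference 1.

9801 1820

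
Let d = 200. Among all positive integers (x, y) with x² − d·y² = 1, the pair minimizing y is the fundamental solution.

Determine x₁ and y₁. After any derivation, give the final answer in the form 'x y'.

[14; 7,28] for √200; ℓ=2 ⇒ convergent index 1
k=0  a_k=14  p_k/q_k = 14/1
k=1  a_k=7  p_k/q_k = 99/7
→ (99, 7).  Check: 99²=9801, 200·7²=9800, difference 1.

99 7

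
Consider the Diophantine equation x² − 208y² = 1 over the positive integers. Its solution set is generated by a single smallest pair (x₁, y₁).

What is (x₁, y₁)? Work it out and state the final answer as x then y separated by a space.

649 45

[14; 2,2,1,2,2,28] for √208; ℓ=6 ⇒ convergent index 5
step 0: (14, 1)  from 14·(1,0) + (0,1)
step 1: (29, 2)  from 2·(14,1) + (1,0)
…
step 4: (274, 19)  from 2·(101,7) + (72,5)
step 5: (649, 45)  from 2·(274,19) + (101,7)
→ (649, 45).  Check: 649²=421201, 208·45²=421200, difference 1.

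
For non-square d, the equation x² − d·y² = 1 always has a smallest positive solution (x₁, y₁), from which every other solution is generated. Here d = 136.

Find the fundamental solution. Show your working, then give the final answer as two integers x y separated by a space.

√136 = [11; 1,1,1,22, …], period ℓ=4 (even) → k=3
a_0=11:  p_0=11·1+0=11,  q_0=11·0+1=1
…
a_2=1:  p_2=1·12+11=23,  q_2=1·1+1=2
a_3=1:  p_3=1·23+12=35,  q_3=1·2+1=3
fundamental: x₁=35, y₁=3  (since 1225 − 136·9 = 1)

35 3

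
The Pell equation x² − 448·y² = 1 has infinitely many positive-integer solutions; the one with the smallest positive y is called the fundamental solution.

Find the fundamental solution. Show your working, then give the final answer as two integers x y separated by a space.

[21; 6,42] for √448; ℓ=2 ⇒ convergent index 1
step 0: (21, 1)  from 21·(1,0) + (0,1)
step 1: (127, 6)  from 6·(21,1) + (1,0)
fundamental: x₁=127, y₁=6  (since 16129 − 448·36 = 1)

127 6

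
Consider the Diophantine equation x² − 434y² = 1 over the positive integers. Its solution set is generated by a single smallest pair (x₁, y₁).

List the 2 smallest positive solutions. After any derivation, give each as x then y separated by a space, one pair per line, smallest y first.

125 6
31249 1500

[20; 1,4,1,40] for √434; ℓ=4 ⇒ convergent index 3
a_0=20:  p_0=20·1+0=20,  q_0=20·0+1=1
a_1=1:  p_1=1·20+1=21,  q_1=1·1+0=1
a_2=4:  p_2=4·21+20=104,  q_2=4·1+1=5
a_3=1:  p_3=1·104+21=125,  q_3=1·5+1=6
fundamental: x₁=125, y₁=6  (since 15625 − 434·36 = 1)
(x_2, y_2) = (125·125 + 434·6·6, 125·6 + 6·125) = (31249, 1500)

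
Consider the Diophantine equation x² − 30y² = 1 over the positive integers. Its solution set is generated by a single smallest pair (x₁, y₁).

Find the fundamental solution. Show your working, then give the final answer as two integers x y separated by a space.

d=30: √d = [5; 2,10] (ℓ=2, even), read p_1/q_1
i=0: a=5 ⇒ p=5, q=1
i=1: a=2 ⇒ p=11, q=2
→ (11, 2).  Check: 11²=121, 30·2²=120, difference 1.

11 2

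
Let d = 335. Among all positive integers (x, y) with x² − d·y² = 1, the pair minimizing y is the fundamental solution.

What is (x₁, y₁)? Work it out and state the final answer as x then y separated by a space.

604 33

d=335: √d = [18; 3,3,3,36] (ℓ=4, even), read p_3/q_3
step 0: (18, 1)  from 18·(1,0) + (0,1)
…
step 2: (183, 10)  from 3·(55,3) + (18,1)
step 3: (604, 33)  from 3·(183,10) + (55,3)
(x₁, y₁) = (604, 33);  604² − 335·33² = 1 ✓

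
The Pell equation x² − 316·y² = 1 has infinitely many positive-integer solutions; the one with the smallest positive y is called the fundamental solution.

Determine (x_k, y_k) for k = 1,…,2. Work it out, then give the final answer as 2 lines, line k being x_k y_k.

12799 720
327628801 18430560

[17; 1,3,2,8,2,3,1,34] for √316; ℓ=8 ⇒ convergent index 7
step 0: (17, 1)  from 17·(1,0) + (0,1)
…
step 5: (2862, 161)  from 2·(1351,76) + (160,9)
step 6: (9937, 559)  from 3·(2862,161) + (1351,76)
step 7: (12799, 720)  from 1·(9937,559) + (2862,161)
(x₁, y₁) = (12799, 720);  12799² − 316·720² = 1 ✓
n=2: (12799,720)∘(12799,720) = (12799·12799+316·720·720, 12799·720+720·12799) = (327628801,18430560)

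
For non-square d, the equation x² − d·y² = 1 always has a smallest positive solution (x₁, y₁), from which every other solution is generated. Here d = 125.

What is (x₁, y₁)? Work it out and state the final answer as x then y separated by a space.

930249 83204

d=125: √d = [11; 5,1,1,5,22] (ℓ=5, odd), read p_9/q_9
k=0  a_k=11  p_k/q_k = 11/1
k=1  a_k=5  p_k/q_k = 56/5
k=2  a_k=1  p_k/q_k = 67/6
k=3  a_k=1  p_k/q_k = 123/11
k=4  a_k=5  p_k/q_k = 682/61
k=5  a_k=22  p_k/q_k = 15127/1353
…
k=7  a_k=1  p_k/q_k = 91444/8179
k=8  a_k=1  p_k/q_k = 167761/15005
k=9  a_k=5  p_k/q_k = 930249/83204
→ (930249, 83204).  Check: 930249²=865363202001, 125·83204²=865363202000, difference 1.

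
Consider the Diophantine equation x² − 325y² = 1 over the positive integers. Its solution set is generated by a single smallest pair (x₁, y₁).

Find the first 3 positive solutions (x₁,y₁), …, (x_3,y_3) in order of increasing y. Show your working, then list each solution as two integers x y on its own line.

649 36
842401 46728
1093435849 60652908

d=325: √d = [18; 36] (ℓ=1, odd), read p_1/q_1
a_0=18:  p_0=18·1+0=18,  q_0=18·0+1=1
a_1=36:  p_1=36·18+1=649,  q_1=36·1+0=36
fundamental: x₁=649, y₁=36  (since 421201 − 325·1296 = 1)
(x_2, y_2) = (649·649 + 325·36·36, 649·36 + 36·649) = (842401, 46728)
(x_3, y_3) = (649·842401 + 325·36·46728, 649·46728 + 36·842401) = (1093435849, 60652908)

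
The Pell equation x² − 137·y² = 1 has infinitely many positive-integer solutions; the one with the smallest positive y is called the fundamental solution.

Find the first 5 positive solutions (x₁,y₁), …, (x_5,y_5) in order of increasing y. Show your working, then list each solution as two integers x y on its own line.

6083073 519712
74007554246657 6322892069952
900386710067742990849 76925228065277725280
10954236171143757109591351297 935883555725460013412300928
133270836576615035597116312473600513 11386095977955005515107946008258208

d=137: √d = [11; 1,2,2,1,1,2,2,1,22] (ℓ=9, odd), read p_17/q_17
i=0: a=11 ⇒ p=11, q=1
i=1: a=1 ⇒ p=12, q=1
…
i=3: a=2 ⇒ p=82, q=7
…
i=6: a=2 ⇒ p=515, q=44
i=7: a=2 ⇒ p=1229, q=105
i=8: a=1 ⇒ p=1744, q=149
i=9: a=22 ⇒ p=39597, q=3383
…
i=12: a=2 ⇒ p=285899, q=24426
i=13: a=1 ⇒ p=408178, q=34873
i=14: a=1 ⇒ p=694077, q=59299
…
i=16: a=2 ⇒ p=4286741, q=366241
i=17: a=1 ⇒ p=6083073, q=519712
fundamental: x₁=6083073, y₁=519712  (since 37003777123329 − 137·270100562944 = 1)
k=2:  x_2 = 6083073·6083073+137·519712·519712 = 74007554246657,  y_2 = 6083073·519712+519712·6083073 = 6322892069952
k=3:  x_3 = 6083073·74007554246657+137·519712·6322892069952 = 900386710067742990849,  y_3 = 6083073·6322892069952+519712·74007554246657 = 76925228065277725280
k=4:  x_4 = 6083073·900386710067742990849+137·519712·76925228065277725280 = 10954236171143757109591351297,  y_4 = 6083073·76925228065277725280+519712·900386710067742990849 = 935883555725460013412300928
k=5:  x_5 = 6083073·10954236171143757109591351297+137·519712·935883555725460013412300928 = 133270836576615035597116312473600513,  y_5 = 6083073·935883555725460013412300928+519712·10954236171143757109591351297 = 11386095977955005515107946008258208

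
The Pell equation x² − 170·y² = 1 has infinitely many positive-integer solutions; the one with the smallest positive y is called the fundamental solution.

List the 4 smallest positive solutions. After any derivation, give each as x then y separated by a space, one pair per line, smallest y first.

339 26
229841 17628
155831859 11951758
105653770561 8103274296

[13; 26] for √170; ℓ=1 ⇒ convergent index 1
a_0=13:  p_0=13·1+0=13,  q_0=13·0+1=1
a_1=26:  p_1=26·13+1=339,  q_1=26·1+0=26
(x₁, y₁) = (339, 26);  339² − 170·26² = 1 ✓
k=2:  x_2 = 339·339+170·26·26 = 229841,  y_2 = 339·26+26·339 = 17628
k=3:  x_3 = 339·229841+170·26·17628 = 155831859,  y_3 = 339·17628+26·229841 = 11951758
k=4:  x_4 = 339·155831859+170·26·11951758 = 105653770561,  y_4 = 339·11951758+26·155831859 = 8103274296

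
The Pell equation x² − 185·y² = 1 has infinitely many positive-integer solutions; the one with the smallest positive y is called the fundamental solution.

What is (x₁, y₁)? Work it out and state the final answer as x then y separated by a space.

[13; 1,1,1,1,26] for √185; ℓ=5 ⇒ convergent index 9
k=0  a_k=13  p_k/q_k = 13/1
k=1  a_k=1  p_k/q_k = 14/1
…
k=3  a_k=1  p_k/q_k = 41/3
k=4  a_k=1  p_k/q_k = 68/5
k=5  a_k=26  p_k/q_k = 1809/133
…
k=8  a_k=1  p_k/q_k = 5563/409
k=9  a_k=1  p_k/q_k = 9249/680
→ (9249, 680).  Check: 9249²=85544001, 185·680²=85544000, difference 1.

9249 680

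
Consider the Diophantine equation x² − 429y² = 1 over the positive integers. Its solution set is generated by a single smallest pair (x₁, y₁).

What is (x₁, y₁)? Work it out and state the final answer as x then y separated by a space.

1524095 73584

[20; 1,2,2,9,1,12,1,9,2,2,1,40] for √429; ℓ=12 ⇒ convergent index 11
step 0: (20, 1)  from 20·(1,0) + (0,1)
step 1: (21, 1)  from 1·(20,1) + (1,0)
step 2: (62, 3)  from 2·(21,1) + (20,1)
step 3: (145, 7)  from 2·(62,3) + (21,1)
step 4: (1367, 66)  from 9·(145,7) + (62,3)
step 5: (1512, 73)  from 1·(1367,66) + (145,7)
…
step 7: (21023, 1015)  from 1·(19511,942) + (1512,73)
step 8: (208718, 10077)  from 9·(21023,1015) + (19511,942)
…
step 10: (1085636, 52415)  from 2·(438459,21169) + (208718,10077)
step 11: (1524095, 73584)  from 1·(1085636,52415) + (438459,21169)
(x₁, y₁) = (1524095, 73584);  1524095² − 429·73584² = 1 ✓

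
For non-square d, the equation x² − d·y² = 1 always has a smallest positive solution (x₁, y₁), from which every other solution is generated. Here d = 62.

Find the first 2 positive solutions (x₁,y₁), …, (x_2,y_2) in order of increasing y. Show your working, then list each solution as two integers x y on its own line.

63 8
7937 1008

√62 = [7; 1,6,1,14, …], period ℓ=4 (even) → k=3
a_0=7:  p_0=7·1+0=7,  q_0=7·0+1=1
a_1=1:  p_1=1·7+1=8,  q_1=1·1+0=1
a_2=6:  p_2=6·8+7=55,  q_2=6·1+1=7
a_3=1:  p_3=1·55+8=63,  q_3=1·7+1=8
(x₁, y₁) = (63, 8);  63² − 62·8² = 1 ✓
n=2: (63,8)∘(63,8) = (63·63+62·8·8, 63·8+8·63) = (7937,1008)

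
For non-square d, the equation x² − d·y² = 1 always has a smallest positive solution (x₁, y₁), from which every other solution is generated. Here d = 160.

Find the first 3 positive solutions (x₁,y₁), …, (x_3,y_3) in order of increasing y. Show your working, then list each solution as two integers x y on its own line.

721 57
1039681 82194
1499219281 118523691

√160 → a₀=12, period (1,1,1,5,1,1,1,24); ℓ=8 even so k=7
i=0: a=12 ⇒ p=12, q=1
…
i=2: a=1 ⇒ p=25, q=2
i=3: a=1 ⇒ p=38, q=3
i=4: a=5 ⇒ p=215, q=17
i=5: a=1 ⇒ p=253, q=20
i=6: a=1 ⇒ p=468, q=37
i=7: a=1 ⇒ p=721, q=57
fundamental: x₁=721, y₁=57  (since 519841 − 160·3249 = 1)
k=2:  x_2 = 721·721+160·57·57 = 1039681,  y_2 = 721·57+57·721 = 82194
k=3:  x_3 = 721·1039681+160·57·82194 = 1499219281,  y_3 = 721·82194+57·1039681 = 118523691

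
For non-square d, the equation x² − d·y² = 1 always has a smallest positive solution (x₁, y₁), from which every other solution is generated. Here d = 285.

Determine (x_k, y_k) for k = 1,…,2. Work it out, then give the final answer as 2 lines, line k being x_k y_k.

√285 = [16; 1,7,2,7,1,32, …], period ℓ=6 (even) → k=5
step 0: (16, 1)  from 16·(1,0) + (0,1)
…
step 3: (287, 17)  from 2·(135,8) + (17,1)
step 4: (2144, 127)  from 7·(287,17) + (135,8)
step 5: (2431, 144)  from 1·(2144,127) + (287,17)
fundamental: x₁=2431, y₁=144  (since 5909761 − 285·20736 = 1)
k=2:  x_2 = 2431·2431+285·144·144 = 11819521,  y_2 = 2431·144+144·2431 = 700128

2431 144
11819521 700128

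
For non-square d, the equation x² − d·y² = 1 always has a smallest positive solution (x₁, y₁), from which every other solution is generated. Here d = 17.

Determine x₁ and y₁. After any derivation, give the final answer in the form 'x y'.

d=17: √d = [4; 8] (ℓ=1, odd), read p_1/q_1
i=0: a=4 ⇒ p=4, q=1
i=1: a=8 ⇒ p=33, q=8
fundamental: x₁=33, y₁=8  (since 1089 − 17·64 = 1)

33 8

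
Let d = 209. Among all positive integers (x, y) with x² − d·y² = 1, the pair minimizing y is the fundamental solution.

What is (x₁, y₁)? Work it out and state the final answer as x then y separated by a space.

√209 → a₀=14, period (2,5,3,2,3,5,2,28); ℓ=8 even so k=7
a_0=14:  p_0=14·1+0=14,  q_0=14·0+1=1
…
a_2=5:  p_2=5·29+14=159,  q_2=5·2+1=11
a_3=3:  p_3=3·159+29=506,  q_3=3·11+2=35
…
a_6=5:  p_6=5·4019+1171=21266,  q_6=5·278+81=1471
a_7=2:  p_7=2·21266+4019=46551,  q_7=2·1471+278=3220
(x₁, y₁) = (46551, 3220);  46551² − 209·3220² = 1 ✓

46551 3220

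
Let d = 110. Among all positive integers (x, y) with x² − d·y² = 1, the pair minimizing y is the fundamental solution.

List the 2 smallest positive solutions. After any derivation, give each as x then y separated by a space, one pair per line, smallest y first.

21 2
881 84

[10; 2,20] for √110; ℓ=2 ⇒ convergent index 1
k=0  a_k=10  p_k/q_k = 10/1
k=1  a_k=2  p_k/q_k = 21/2
(x₁, y₁) = (21, 2);  21² − 110·2² = 1 ✓
(21+2√110)^2 = 881 + 84√110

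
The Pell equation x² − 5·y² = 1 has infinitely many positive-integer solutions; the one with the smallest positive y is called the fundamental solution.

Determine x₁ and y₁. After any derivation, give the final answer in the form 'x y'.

9 4

√5 → a₀=2, period (4); ℓ=1 odd so k=1
k=0  a_k=2  p_k/q_k = 2/1
k=1  a_k=4  p_k/q_k = 9/4
fundamental: x₁=9, y₁=4  (since 81 − 5·16 = 1)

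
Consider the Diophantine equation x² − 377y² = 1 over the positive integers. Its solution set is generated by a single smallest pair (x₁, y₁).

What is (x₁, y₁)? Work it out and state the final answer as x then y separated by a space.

√377 → a₀=19, period (2,2,2,38); ℓ=4 even so k=3
i=0: a=19 ⇒ p=19, q=1
…
i=2: a=2 ⇒ p=97, q=5
i=3: a=2 ⇒ p=233, q=12
→ (233, 12).  Check: 233²=54289, 377·12²=54288, difference 1.

233 12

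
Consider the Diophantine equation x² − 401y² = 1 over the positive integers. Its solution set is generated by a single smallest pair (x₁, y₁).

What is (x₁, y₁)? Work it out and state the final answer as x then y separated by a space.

801 40

[20; 40] for √401; ℓ=1 ⇒ convergent index 1
i=0: a=20 ⇒ p=20, q=1
i=1: a=40 ⇒ p=801, q=40
(x₁, y₁) = (801, 40);  801² − 401·40² = 1 ✓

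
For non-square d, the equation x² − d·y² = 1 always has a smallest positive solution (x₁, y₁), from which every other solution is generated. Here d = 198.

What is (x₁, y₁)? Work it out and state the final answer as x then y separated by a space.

[14; 14,28] for √198; ℓ=2 ⇒ convergent index 1
k=0  a_k=14  p_k/q_k = 14/1
k=1  a_k=14  p_k/q_k = 197/14
→ (197, 14).  Check: 197²=38809, 198·14²=38808, difference 1.

197 14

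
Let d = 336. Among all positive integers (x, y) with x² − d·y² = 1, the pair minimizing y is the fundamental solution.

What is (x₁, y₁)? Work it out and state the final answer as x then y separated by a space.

55 3

d=336: √d = [18; 3,36] (ℓ=2, even), read p_1/q_1
k=0  a_k=18  p_k/q_k = 18/1
k=1  a_k=3  p_k/q_k = 55/3
→ (55, 3).  Check: 55²=3025, 336·3²=3024, difference 1.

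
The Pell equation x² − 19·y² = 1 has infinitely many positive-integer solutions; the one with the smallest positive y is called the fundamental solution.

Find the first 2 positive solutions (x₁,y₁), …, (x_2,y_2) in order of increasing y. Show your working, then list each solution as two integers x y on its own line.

d=19: √d = [4; 2,1,3,1,2,8] (ℓ=6, even), read p_5/q_5
k=0  a_k=4  p_k/q_k = 4/1
k=1  a_k=2  p_k/q_k = 9/2
k=2  a_k=1  p_k/q_k = 13/3
k=3  a_k=3  p_k/q_k = 48/11
k=4  a_k=1  p_k/q_k = 61/14
k=5  a_k=2  p_k/q_k = 170/39
fundamental: x₁=170, y₁=39  (since 28900 − 19·1521 = 1)
k=2:  x_2 = 170·170+19·39·39 = 57799,  y_2 = 170·39+39·170 = 13260

170 39
57799 13260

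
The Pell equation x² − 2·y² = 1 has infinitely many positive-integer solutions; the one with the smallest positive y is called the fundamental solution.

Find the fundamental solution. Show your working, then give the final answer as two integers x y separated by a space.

[1; 2] for √2; ℓ=1 ⇒ convergent index 1
step 0: (1, 1)  from 1·(1,0) + (0,1)
step 1: (3, 2)  from 2·(1,1) + (1,0)
fundamental: x₁=3, y₁=2  (since 9 − 2·4 = 1)

3 2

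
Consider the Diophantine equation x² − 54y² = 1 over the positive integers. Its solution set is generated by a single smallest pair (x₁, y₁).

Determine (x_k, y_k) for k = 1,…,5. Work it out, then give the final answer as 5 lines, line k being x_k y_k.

485 66
470449 64020
456335045 62099334
442644523201 60236289960
429364731169925 58429139161866

[7; 2,1,6,1,2,14] for √54; ℓ=6 ⇒ convergent index 5
a_0=7:  p_0=7·1+0=7,  q_0=7·0+1=1
a_1=2:  p_1=2·7+1=15,  q_1=2·1+0=2
a_2=1:  p_2=1·15+7=22,  q_2=1·2+1=3
a_3=6:  p_3=6·22+15=147,  q_3=6·3+2=20
a_4=1:  p_4=1·147+22=169,  q_4=1·20+3=23
a_5=2:  p_5=2·169+147=485,  q_5=2·23+20=66
fundamental: x₁=485, y₁=66  (since 235225 − 54·4356 = 1)
n=2: (485,66)∘(485,66) = (485·485+54·66·66, 485·66+66·485) = (470449,64020)
n=3: (470449,64020)∘(485,66) = (485·470449+54·66·64020, 485·64020+66·470449) = (456335045,62099334)
n=4: (456335045,62099334)∘(485,66) = (485·456335045+54·66·62099334, 485·62099334+66·456335045) = (442644523201,60236289960)
n=5: (442644523201,60236289960)∘(485,66) = (485·442644523201+54·66·60236289960, 485·60236289960+66·442644523201) = (429364731169925,58429139161866)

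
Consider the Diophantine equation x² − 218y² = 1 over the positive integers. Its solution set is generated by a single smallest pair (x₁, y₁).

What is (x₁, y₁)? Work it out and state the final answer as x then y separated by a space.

126003 8534

√218 = [14; 1,3,3,1,28, …], period ℓ=5 (odd) → k=9
k=0  a_k=14  p_k/q_k = 14/1
…
k=3  a_k=3  p_k/q_k = 192/13
…
k=8  a_k=3  p_k/q_k = 96370/6527
k=9  a_k=1  p_k/q_k = 126003/8534
fundamental: x₁=126003, y₁=8534  (since 15876756009 − 218·72829156 = 1)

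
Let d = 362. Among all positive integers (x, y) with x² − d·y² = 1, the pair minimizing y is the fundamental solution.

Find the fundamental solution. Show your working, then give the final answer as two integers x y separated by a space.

723 38

√362 → a₀=19, period (38); ℓ=1 odd so k=1
step 0: (19, 1)  from 19·(1,0) + (0,1)
step 1: (723, 38)  from 38·(19,1) + (1,0)
(x₁, y₁) = (723, 38);  723² − 362·38² = 1 ✓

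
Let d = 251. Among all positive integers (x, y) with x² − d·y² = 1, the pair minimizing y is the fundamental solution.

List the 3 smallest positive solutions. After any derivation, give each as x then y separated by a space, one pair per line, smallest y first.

3674890 231957
27009633024199 1704832919460
198514860608593651330 12530146894788486843

[15; 1,5,2,1,2,…,5,1,30] for √251; ℓ=14 ⇒ convergent index 13
a_0=15:  p_0=15·1+0=15,  q_0=15·0+1=1
…
a_3=2:  p_3=2·95+16=206,  q_3=2·6+1=13
a_4=1:  p_4=1·206+95=301,  q_4=1·13+6=19
a_5=2:  p_5=2·301+206=808,  q_5=2·19+13=51
…
a_10=1:  p_10=1·151649+61043=212692,  q_10=1·9572+3853=13425
a_11=2:  p_11=2·212692+151649=577033,  q_11=2·13425+9572=36422
a_12=5:  p_12=5·577033+212692=3097857,  q_12=5·36422+13425=195535
a_13=1:  p_13=1·3097857+577033=3674890,  q_13=1·195535+36422=231957
(x₁, y₁) = (3674890, 231957);  3674890² − 251·231957² = 1 ✓
n=2: (3674890,231957)∘(3674890,231957) = (3674890·3674890+251·231957·231957, 3674890·231957+231957·3674890) = (27009633024199,1704832919460)
n=3: (27009633024199,1704832919460)∘(3674890,231957) = (3674890·27009633024199+251·231957·1704832919460, 3674890·1704832919460+231957·27009633024199) = (198514860608593651330,12530146894788486843)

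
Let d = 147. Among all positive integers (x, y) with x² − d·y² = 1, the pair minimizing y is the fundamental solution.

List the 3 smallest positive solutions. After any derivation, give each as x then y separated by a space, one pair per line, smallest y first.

d=147: √d = [12; 8,24] (ℓ=2, even), read p_1/q_1
i=0: a=12 ⇒ p=12, q=1
i=1: a=8 ⇒ p=97, q=8
(x₁, y₁) = (97, 8);  97² − 147·8² = 1 ✓
(97+8√147)^2 = 18817 + 1552√147
(97+8√147)^3 = 3650401 + 301080√147

97 8
18817 1552
3650401 301080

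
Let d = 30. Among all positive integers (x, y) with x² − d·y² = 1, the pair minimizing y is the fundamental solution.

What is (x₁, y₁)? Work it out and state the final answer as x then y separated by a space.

11 2

[5; 2,10] for √30; ℓ=2 ⇒ convergent index 1
k=0  a_k=5  p_k/q_k = 5/1
k=1  a_k=2  p_k/q_k = 11/2
(x₁, y₁) = (11, 2);  11² − 30·2² = 1 ✓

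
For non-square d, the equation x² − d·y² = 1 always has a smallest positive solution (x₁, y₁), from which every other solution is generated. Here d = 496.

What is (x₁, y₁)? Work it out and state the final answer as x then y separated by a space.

√496 = [22; 3,1,2,4,1,…,1,3,44, …], period ℓ=16 (even) → k=15
step 0: (22, 1)  from 22·(1,0) + (0,1)
step 1: (67, 3)  from 3·(22,1) + (1,0)
step 2: (89, 4)  from 1·(67,3) + (22,1)
…
step 4: (1069, 48)  from 4·(245,11) + (89,4)
…
step 6: (2383, 107)  from 1·(1314,59) + (1069,48)
step 7: (6080, 273)  from 2·(2383,107) + (1314,59)
…
step 10: (49709, 2232)  from 1·(35166,1579) + (14543,653)
…
step 12: (389209, 17476)  from 4·(84875,3811) + (49709,2232)
step 13: (863293, 38763)  from 2·(389209,17476) + (84875,3811)
step 14: (1252502, 56239)  from 1·(863293,38763) + (389209,17476)
step 15: (4620799, 207480)  from 3·(1252502,56239) + (863293,38763)
→ (4620799, 207480).  Check: 4620799²=21351783398401, 496·207480²=21351783398400, difference 1.

4620799 207480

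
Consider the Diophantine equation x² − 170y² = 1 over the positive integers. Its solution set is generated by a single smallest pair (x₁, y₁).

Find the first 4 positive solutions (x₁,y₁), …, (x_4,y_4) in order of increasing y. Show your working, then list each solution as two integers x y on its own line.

339 26
229841 17628
155831859 11951758
105653770561 8103274296

√170 = [13; 26, …], period ℓ=1 (odd) → k=1
k=0  a_k=13  p_k/q_k = 13/1
k=1  a_k=26  p_k/q_k = 339/26
→ (339, 26).  Check: 339²=114921, 170·26²=114920, difference 1.
k=2:  x_2 = 339·339+170·26·26 = 229841,  y_2 = 339·26+26·339 = 17628
k=3:  x_3 = 339·229841+170·26·17628 = 155831859,  y_3 = 339·17628+26·229841 = 11951758
k=4:  x_4 = 339·155831859+170·26·11951758 = 105653770561,  y_4 = 339·11951758+26·155831859 = 8103274296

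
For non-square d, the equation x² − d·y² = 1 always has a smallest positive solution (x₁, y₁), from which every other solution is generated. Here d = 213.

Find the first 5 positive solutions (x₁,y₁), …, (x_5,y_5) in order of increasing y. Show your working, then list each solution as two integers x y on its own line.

194399 13320
75581942401 5178789360
29386108041429599 2013502945575960
11425260034216163289601 782845918228863306720
4442118250753789746628859999 304368927313532092980546600

√213 → a₀=14, period (1,1,2,6,1,8,1,6,2,1,1,28); ℓ=12 even so k=11
a_0=14:  p_0=14·1+0=14,  q_0=14·0+1=1
a_1=1:  p_1=1·14+1=15,  q_1=1·1+0=1
a_2=1:  p_2=1·15+14=29,  q_2=1·1+1=2
a_3=2:  p_3=2·29+15=73,  q_3=2·2+1=5
a_4=6:  p_4=6·73+29=467,  q_4=6·5+2=32
…
a_6=8:  p_6=8·540+467=4787,  q_6=8·37+32=328
a_7=1:  p_7=1·4787+540=5327,  q_7=1·328+37=365
…
a_9=2:  p_9=2·36749+5327=78825,  q_9=2·2518+365=5401
a_10=1:  p_10=1·78825+36749=115574,  q_10=1·5401+2518=7919
a_11=1:  p_11=1·115574+78825=194399,  q_11=1·7919+5401=13320
fundamental: x₁=194399, y₁=13320  (since 37790971201 − 213·177422400 = 1)
k=2:  x_2 = 194399·194399+213·13320·13320 = 75581942401,  y_2 = 194399·13320+13320·194399 = 5178789360
k=3:  x_3 = 194399·75581942401+213·13320·5178789360 = 29386108041429599,  y_3 = 194399·5178789360+13320·75581942401 = 2013502945575960
k=4:  x_4 = 194399·29386108041429599+213·13320·2013502945575960 = 11425260034216163289601,  y_4 = 194399·2013502945575960+13320·29386108041429599 = 782845918228863306720
k=5:  x_5 = 194399·11425260034216163289601+213·13320·782845918228863306720 = 4442118250753789746628859999,  y_5 = 194399·782845918228863306720+13320·11425260034216163289601 = 304368927313532092980546600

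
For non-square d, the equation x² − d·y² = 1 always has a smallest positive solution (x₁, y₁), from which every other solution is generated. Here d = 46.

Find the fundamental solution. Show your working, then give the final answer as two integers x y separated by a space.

d=46: √d = [6; 1,3,1,1,2,6,2,1,1,3,1,12] (ℓ=12, even), read p_11/q_11
i=0: a=6 ⇒ p=6, q=1
i=1: a=1 ⇒ p=7, q=1
i=2: a=3 ⇒ p=27, q=4
i=3: a=1 ⇒ p=34, q=5
…
i=5: a=2 ⇒ p=156, q=23
…
i=7: a=2 ⇒ p=2150, q=317
i=8: a=1 ⇒ p=3147, q=464
i=9: a=1 ⇒ p=5297, q=781
i=10: a=3 ⇒ p=19038, q=2807
i=11: a=1 ⇒ p=24335, q=3588
(x₁, y₁) = (24335, 3588);  24335² − 46·3588² = 1 ✓

24335 3588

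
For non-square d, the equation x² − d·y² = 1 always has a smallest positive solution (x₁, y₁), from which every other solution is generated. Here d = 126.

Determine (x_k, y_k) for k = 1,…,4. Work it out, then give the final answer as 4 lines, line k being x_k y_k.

449 40
403201 35920
362074049 32256120
325142092801 28965959840

[11; 4,2,4,22] for √126; ℓ=4 ⇒ convergent index 3
i=0: a=11 ⇒ p=11, q=1
i=1: a=4 ⇒ p=45, q=4
i=2: a=2 ⇒ p=101, q=9
i=3: a=4 ⇒ p=449, q=40
(x₁, y₁) = (449, 40);  449² − 126·40² = 1 ✓
(449+40√126)^2 = 403201 + 35920√126
(449+40√126)^3 = 362074049 + 32256120√126
(449+40√126)^4 = 325142092801 + 28965959840√126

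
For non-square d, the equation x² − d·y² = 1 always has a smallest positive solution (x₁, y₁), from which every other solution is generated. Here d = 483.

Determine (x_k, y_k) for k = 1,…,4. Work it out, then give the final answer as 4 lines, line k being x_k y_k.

d=483: √d = [21; 1,42] (ℓ=2, even), read p_1/q_1
a_0=21:  p_0=21·1+0=21,  q_0=21·0+1=1
a_1=1:  p_1=1·21+1=22,  q_1=1·1+0=1
(x₁, y₁) = (22, 1);  22² − 483·1² = 1 ✓
k=2:  x_2 = 22·22+483·1·1 = 967,  y_2 = 22·1+1·22 = 44
k=3:  x_3 = 22·967+483·1·44 = 42526,  y_3 = 22·44+1·967 = 1935
k=4:  x_4 = 22·42526+483·1·1935 = 1870177,  y_4 = 22·1935+1·42526 = 85096

22 1
967 44
42526 1935
1870177 85096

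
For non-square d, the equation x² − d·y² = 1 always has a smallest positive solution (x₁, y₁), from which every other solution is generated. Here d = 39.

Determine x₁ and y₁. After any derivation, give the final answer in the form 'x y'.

25 4

√39 = [6; 4,12, …], period ℓ=2 (even) → k=1
i=0: a=6 ⇒ p=6, q=1
i=1: a=4 ⇒ p=25, q=4
fundamental: x₁=25, y₁=4  (since 625 − 39·16 = 1)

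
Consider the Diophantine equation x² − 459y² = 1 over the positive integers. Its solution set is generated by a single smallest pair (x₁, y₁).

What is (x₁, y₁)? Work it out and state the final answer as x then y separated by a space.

499850 23331

d=459: √d = [21; 2,2,1,4,21,4,1,2,2,42] (ℓ=10, even), read p_9/q_9
i=0: a=21 ⇒ p=21, q=1
i=1: a=2 ⇒ p=43, q=2
i=2: a=2 ⇒ p=107, q=5
i=3: a=1 ⇒ p=150, q=7
i=4: a=4 ⇒ p=707, q=33
i=5: a=21 ⇒ p=14997, q=700
…
i=7: a=1 ⇒ p=75692, q=3533
i=8: a=2 ⇒ p=212079, q=9899
i=9: a=2 ⇒ p=499850, q=23331
→ (499850, 23331).  Check: 499850²=249850022500, 459·23331²=249850022499, difference 1.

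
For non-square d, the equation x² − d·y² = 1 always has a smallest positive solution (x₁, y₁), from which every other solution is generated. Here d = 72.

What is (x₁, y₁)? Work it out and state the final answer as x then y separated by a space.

[8; 2,16] for √72; ℓ=2 ⇒ convergent index 1
a_0=8:  p_0=8·1+0=8,  q_0=8·0+1=1
a_1=2:  p_1=2·8+1=17,  q_1=2·1+0=2
(x₁, y₁) = (17, 2);  17² − 72·2² = 1 ✓

17 2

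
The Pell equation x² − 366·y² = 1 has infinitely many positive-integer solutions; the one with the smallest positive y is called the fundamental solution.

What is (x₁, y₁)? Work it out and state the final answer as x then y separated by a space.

907925 47458

√366 = [19; 7,1,1,1,2,12,2,1,1,1,7,38, …], period ℓ=12 (even) → k=11
step 0: (19, 1)  from 19·(1,0) + (0,1)
…
step 2: (153, 8)  from 1·(134,7) + (19,1)
step 3: (287, 15)  from 1·(153,8) + (134,7)
…
step 10: (119053, 6223)  from 1·(74554,3897) + (44499,2326)
step 11: (907925, 47458)  from 7·(119053,6223) + (74554,3897)
→ (907925, 47458).  Check: 907925²=824327805625, 366·47458²=824327805624, difference 1.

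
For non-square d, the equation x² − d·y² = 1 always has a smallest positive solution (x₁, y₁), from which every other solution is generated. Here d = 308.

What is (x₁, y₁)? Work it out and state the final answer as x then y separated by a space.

[17; 1,1,4,1,1,34] for √308; ℓ=6 ⇒ convergent index 5
step 0: (17, 1)  from 17·(1,0) + (0,1)
…
step 4: (193, 11)  from 1·(158,9) + (35,2)
step 5: (351, 20)  from 1·(193,11) + (158,9)
(x₁, y₁) = (351, 20);  351² − 308·20² = 1 ✓

351 20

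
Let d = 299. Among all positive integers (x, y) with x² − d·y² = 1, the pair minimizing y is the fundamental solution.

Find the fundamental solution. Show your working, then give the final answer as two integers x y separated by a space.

415 24

d=299: √d = [17; 3,2,3,34] (ℓ=4, even), read p_3/q_3
step 0: (17, 1)  from 17·(1,0) + (0,1)
…
step 2: (121, 7)  from 2·(52,3) + (17,1)
step 3: (415, 24)  from 3·(121,7) + (52,3)
→ (415, 24).  Check: 415²=172225, 299·24²=172224, difference 1.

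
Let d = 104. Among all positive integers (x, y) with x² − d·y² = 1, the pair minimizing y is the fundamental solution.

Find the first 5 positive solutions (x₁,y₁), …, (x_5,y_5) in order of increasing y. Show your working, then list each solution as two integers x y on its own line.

√104 → a₀=10, period (5,20); ℓ=2 even so k=1
k=0  a_k=10  p_k/q_k = 10/1
k=1  a_k=5  p_k/q_k = 51/5
→ (51, 5).  Check: 51²=2601, 104·5²=2600, difference 1.
(51+5√104)^2 = 5201 + 510√104
(51+5√104)^3 = 530451 + 52015√104
(51+5√104)^4 = 54100801 + 5305020√104
(51+5√104)^5 = 5517751251 + 541060025√104

51 5
5201 510
530451 52015
54100801 5305020
5517751251 541060025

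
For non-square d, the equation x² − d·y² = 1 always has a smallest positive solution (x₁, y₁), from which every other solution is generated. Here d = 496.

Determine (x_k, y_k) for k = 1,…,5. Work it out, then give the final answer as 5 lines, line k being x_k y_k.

√496 → a₀=22, period (3,1,2,4,1,…,1,3,44); ℓ=16 even so k=15
a_0=22:  p_0=22·1+0=22,  q_0=22·0+1=1
a_1=3:  p_1=3·22+1=67,  q_1=3·1+0=3
a_2=1:  p_2=1·67+22=89,  q_2=1·3+1=4
a_3=2:  p_3=2·89+67=245,  q_3=2·4+3=11
…
a_5=1:  p_5=1·1069+245=1314,  q_5=1·48+11=59
a_6=1:  p_6=1·1314+1069=2383,  q_6=1·59+48=107
a_7=2:  p_7=2·2383+1314=6080,  q_7=2·107+59=273
…
a_10=1:  p_10=1·35166+14543=49709,  q_10=1·1579+653=2232
a_11=1:  p_11=1·49709+35166=84875,  q_11=1·2232+1579=3811
a_12=4:  p_12=4·84875+49709=389209,  q_12=4·3811+2232=17476
…
a_14=1:  p_14=1·863293+389209=1252502,  q_14=1·38763+17476=56239
a_15=3:  p_15=3·1252502+863293=4620799,  q_15=3·56239+38763=207480
(x₁, y₁) = (4620799, 207480);  4620799² − 496·207480² = 1 ✓
(4620799+207480√496)^2 = 42703566796801 + 1917446753040√496
(4620799+207480√496)^3 = 394649197502177907199 + 17720272078000750440√496
(4620799+207480√496)^4 = 3647189234337689639247667201 + 163763630995505661818050080√496
(4620799+207480√496)^5 = 33705856733676329245494460531519999 + 1513437644680785412974289982477400√496

4620799 207480
42703566796801 1917446753040
394649197502177907199 17720272078000750440
3647189234337689639247667201 163763630995505661818050080
33705856733676329245494460531519999 1513437644680785412974289982477400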